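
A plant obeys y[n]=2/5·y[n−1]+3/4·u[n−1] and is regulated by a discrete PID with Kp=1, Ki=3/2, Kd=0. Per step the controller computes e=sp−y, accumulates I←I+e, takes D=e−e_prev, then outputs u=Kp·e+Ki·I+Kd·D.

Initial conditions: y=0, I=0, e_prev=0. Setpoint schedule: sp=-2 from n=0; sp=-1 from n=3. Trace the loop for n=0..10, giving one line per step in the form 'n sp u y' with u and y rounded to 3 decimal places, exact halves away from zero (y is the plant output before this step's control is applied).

0 -2 -5.000 0.000
1 -2 1.375 -3.750
2 -2 -4.203 -0.469
3 -1 3.178 -3.340
4 -1 -4.281 1.047
5 -1 2.245 -2.791
6 -1 -3.465 0.568
7 -1 1.532 -2.372
8 -1 -2.840 0.200
9 -1 0.985 -2.050
10 -1 -2.362 -0.081

(exact arithmetic carried between steps; '≈' marks a value shown rounded to 6 d.p. or computed from one; I and e_prev carry over from the previous line; the table rounds u and y to 3 d.p., halves away from zero)
n=0: y=0, sp=-2, e=sp−y=-2; I=-2, D=e−e_prev=-2; u=1·(-2)+3/2·(-2)+0·(-2)=-5; next y=2/5·0+3/4·(-5)=-3.75
n=1: y=-3.75, sp=-2, e=sp−y=1.75; I=-0.25, D=e−e_prev=3.75; u=1·1.75+3/2·(-0.25)+0·3.75=1.375; next y=2/5·(-3.75)+3/4·1.375=-0.46875
n=2: y=-0.46875, sp=-2, e=sp−y=-1.53125; I=-1.78125, D=e−e_prev=-3.28125; u=1·(-1.53125)+3/2·(-1.78125)+0·(-3.28125)=-4.203125; next y=2/5·(-0.46875)+3/4·(-4.203125)≈-3.339844
n=3: y≈-3.339844, sp=-1, e=sp−y≈2.339844; I≈0.558594, D=e−e_prev≈3.871094; u=1·2.339844+3/2·0.558594+0·3.871094≈3.177734; next y=2/5·(-3.339844)+3/4·3.177734≈1.047363
n=4: y≈1.047363, sp=-1, e=sp−y≈-2.047363; I≈-1.488770, D=e−e_prev≈-4.387207; u=1·(-2.047363)+3/2·(-1.488770)+0·(-4.387207)≈-4.280518; next y=2/5·1.047363+3/4·(-4.280518)≈-2.791443
n=5: y≈-2.791443, sp=-1, e=sp−y≈1.791443; I≈0.302673, D=e−e_prev≈3.838806; u=1·1.791443+3/2·0.302673+0·3.838806≈2.245453; next y=2/5·(-2.791443)+3/4·2.245453≈0.567513
n=6: y≈0.567513, sp=-1, e=sp−y≈-1.567513; I≈-1.264839, D=e−e_prev≈-3.358955; u=1·(-1.567513)+3/2·(-1.264839)+0·(-3.358955)≈-3.464771; next y=2/5·0.567513+3/4·(-3.464771)≈-2.371573
n=7: y≈-2.371573, sp=-1, e=sp−y≈1.371573; I≈0.106734, D=e−e_prev≈2.939086; u=1·1.371573+3/2·0.106734+0·2.939086≈1.531675; next y=2/5·(-2.371573)+3/4·1.531675≈0.200127
n=8: y≈0.200127, sp=-1, e=sp−y≈-1.200127; I≈-1.093392, D=e−e_prev≈-2.571700; u=1·(-1.200127)+3/2·(-1.093392)+0·(-2.571700)≈-2.840216; next y=2/5·0.200127+3/4·(-2.840216)≈-2.050111
n=9: y≈-2.050111, sp=-1, e=sp−y≈1.050111; I≈-0.043282, D=e−e_prev≈2.250238; u=1·1.050111+3/2·(-0.043282)+0·2.250238≈0.985189; next y=2/5·(-2.050111)+3/4·0.985189≈-0.081153
n=10: y≈-0.081153, sp=-1, e=sp−y≈-0.918847; I≈-0.962129, D=e−e_prev≈-1.968958; u=1·(-0.918847)+3/2·(-0.962129)+0·(-1.968958)≈-2.362040; next y=2/5·(-0.081153)+3/4·(-2.362040)≈-1.803991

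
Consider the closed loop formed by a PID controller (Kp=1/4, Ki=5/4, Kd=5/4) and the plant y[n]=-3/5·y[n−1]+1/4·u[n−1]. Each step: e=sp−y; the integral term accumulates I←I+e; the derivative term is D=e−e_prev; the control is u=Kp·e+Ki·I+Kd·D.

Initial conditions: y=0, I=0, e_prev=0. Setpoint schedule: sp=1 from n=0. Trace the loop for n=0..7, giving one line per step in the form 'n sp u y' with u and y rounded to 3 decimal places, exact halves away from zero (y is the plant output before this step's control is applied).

(exact arithmetic carried between steps; '≈' marks a value shown rounded to 6 d.p. or computed from one; I and e_prev carry over from the previous line; the table rounds u and y to 3 d.p., halves away from zero)
n=0: y=0, sp=1, e=sp−y=1; I=1, D=e−e_prev=1; u=1/4·1+5/4·1+5/4·1=2.75; next y=-3/5·0+1/4·2.75=0.6875
n=1: y=0.6875, sp=1, e=sp−y=0.3125; I=1.3125, D=e−e_prev=-0.6875; u=1/4·0.3125+5/4·1.3125+5/4·(-0.6875)=0.859375; next y=-3/5·0.6875+1/4·0.859375≈-0.197656
n=2: y≈-0.197656, sp=1, e=sp−y≈1.197656; I≈2.510156, D=e−e_prev≈0.885156; u=1/4·1.197656+5/4·2.510156+5/4·0.885156≈4.543555; next y=-3/5·(-0.197656)+1/4·4.543555≈1.254482
n=3: y≈1.254482, sp=1, e=sp−y≈-0.254482; I≈2.255674, D=e−e_prev≈-1.452139; u=1/4·(-0.254482)+5/4·2.255674+5/4·(-1.452139)≈0.940798; next y=-3/5·1.254482+1/4·0.940798≈-0.517490
n=4: y≈-0.517490, sp=1, e=sp−y≈1.517490; I≈3.773164, D=e−e_prev≈1.771972; u=1/4·1.517490+5/4·3.773164+5/4·1.771972≈7.310792; next y=-3/5·(-0.517490)+1/4·7.310792≈2.138192
n=5: y≈2.138192, sp=1, e=sp−y≈-1.138192; I≈2.634972, D=e−e_prev≈-2.655682; u=1/4·(-1.138192)+5/4·2.634972+5/4·(-2.655682)≈-0.310436; next y=-3/5·2.138192+1/4·(-0.310436)≈-1.360524
n=6: y≈-1.360524, sp=1, e=sp−y≈2.360524; I≈4.995496, D=e−e_prev≈3.498716; u=1/4·2.360524+5/4·4.995496+5/4·3.498716≈11.207896; next y=-3/5·(-1.360524)+1/4·11.207896≈3.618289
n=7: y≈3.618289, sp=1, e=sp−y≈-2.618289; I≈2.377207, D=e−e_prev≈-4.978813; u=1/4·(-2.618289)+5/4·2.377207+5/4·(-4.978813)≈-3.906579; next y=-3/5·3.618289+1/4·(-3.906579)≈-3.147618

0 1 2.750 0.000
1 1 0.859 0.688
2 1 4.544 -0.198
3 1 0.941 1.254
4 1 7.311 -0.517
5 1 -0.310 2.138
6 1 11.208 -1.361
7 1 -3.907 3.618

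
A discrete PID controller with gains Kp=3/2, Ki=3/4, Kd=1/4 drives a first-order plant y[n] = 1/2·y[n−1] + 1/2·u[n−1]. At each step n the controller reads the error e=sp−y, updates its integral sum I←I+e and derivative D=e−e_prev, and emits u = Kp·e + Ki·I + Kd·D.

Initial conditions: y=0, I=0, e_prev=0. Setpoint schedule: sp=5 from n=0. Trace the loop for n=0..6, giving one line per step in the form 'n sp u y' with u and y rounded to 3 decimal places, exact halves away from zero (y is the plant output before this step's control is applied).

(exact arithmetic carried between steps; '≈' marks a value shown rounded to 6 d.p. or computed from one; I and e_prev carry over from the previous line; the table rounds u and y to 3 d.p., halves away from zero)
n=0: y=0, sp=5, e=sp−y=5; I=5, D=e−e_prev=5; u=3/2·5+3/4·5+1/4·5=12.5; next y=1/2·0+1/2·12.5=6.25
n=1: y=6.25, sp=5, e=sp−y=-1.25; I=3.75, D=e−e_prev=-6.25; u=3/2·(-1.25)+3/4·3.75+1/4·(-6.25)=-0.625; next y=1/2·6.25+1/2·(-0.625)=2.8125
n=2: y=2.8125, sp=5, e=sp−y=2.1875; I=5.9375, D=e−e_prev=3.4375; u=3/2·2.1875+3/4·5.9375+1/4·3.4375=8.59375; next y=1/2·2.8125+1/2·8.59375=5.703125
n=3: y=5.703125, sp=5, e=sp−y=-0.703125; I=5.234375, D=e−e_prev=-2.890625; u=3/2·(-0.703125)+3/4·5.234375+1/4·(-2.890625)≈2.148438; next y=1/2·5.703125+1/2·2.148438≈3.925781
n=4: y≈3.925781, sp=5, e=sp−y≈1.074219; I≈6.308594, D=e−e_prev≈1.777344; u=3/2·1.074219+3/4·6.308594+1/4·1.777344≈6.787109; next y=1/2·3.925781+1/2·6.787109≈5.356445
n=5: y≈5.356445, sp=5, e=sp−y≈-0.356445; I≈5.952148, D=e−e_prev≈-1.430664; u=3/2·(-0.356445)+3/4·5.952148+1/4·(-1.430664)≈3.571777; next y=1/2·5.356445+1/2·3.571777≈4.464111
n=6: y≈4.464111, sp=5, e=sp−y≈0.535889; I≈6.488037, D=e−e_prev≈0.892334; u=3/2·0.535889+3/4·6.488037+1/4·0.892334≈5.892944; next y=1/2·4.464111+1/2·5.892944≈5.178528

0 5 12.500 0.000
1 5 -0.625 6.250
2 5 8.594 2.813
3 5 2.148 5.703
4 5 6.787 3.926
5 5 3.572 5.356
6 5 5.893 4.464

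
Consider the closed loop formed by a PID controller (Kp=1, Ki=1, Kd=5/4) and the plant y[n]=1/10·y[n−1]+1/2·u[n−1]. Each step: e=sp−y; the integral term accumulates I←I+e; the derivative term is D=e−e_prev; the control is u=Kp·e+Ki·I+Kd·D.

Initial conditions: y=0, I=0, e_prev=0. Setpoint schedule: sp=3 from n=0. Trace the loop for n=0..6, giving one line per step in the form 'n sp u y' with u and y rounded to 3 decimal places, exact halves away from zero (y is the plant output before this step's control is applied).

0 3 9.750 0.000
1 3 -6.844 4.875
2 3 22.755 -2.934
3 3 -26.633 11.084
4 3 58.506 -12.208
5 3 -86.182 28.032
6 3 161.125 -40.288

(exact arithmetic carried between steps; '≈' marks a value shown rounded to 6 d.p. or computed from one; I and e_prev carry over from the previous line; the table rounds u and y to 3 d.p., halves away from zero)
n=0: y=0, sp=3, e=sp−y=3; I=3, D=e−e_prev=3; u=1·3+1·3+5/4·3=9.75; next y=1/10·0+1/2·9.75=4.875
n=1: y=4.875, sp=3, e=sp−y=-1.875; I=1.125, D=e−e_prev=-4.875; u=1·(-1.875)+1·1.125+5/4·(-4.875)=-6.84375; next y=1/10·4.875+1/2·(-6.84375)=-2.934375
n=2: y=-2.934375, sp=3, e=sp−y=5.934375; I=7.059375, D=e−e_prev=7.809375; u=1·5.934375+1·7.059375+5/4·7.809375≈22.755469; next y=1/10·(-2.934375)+1/2·22.755469≈11.084297
n=3: y≈11.084297, sp=3, e=sp−y≈-8.084297; I≈-1.024922, D=e−e_prev≈-14.018672; u=1·(-8.084297)+1·(-1.024922)+5/4·(-14.018672)≈-26.632559; next y=1/10·11.084297+1/2·(-26.632559)≈-12.207850
n=4: y≈-12.207850, sp=3, e=sp−y≈15.207850; I≈14.182928, D=e−e_prev≈23.292146; u=1·15.207850+1·14.182928+5/4·23.292146≈58.505960; next y=1/10·(-12.207850)+1/2·58.505960≈28.032195
n=5: y≈28.032195, sp=3, e=sp−y≈-25.032195; I≈-10.849268, D=e−e_prev≈-40.240045; u=1·(-25.032195)+1·(-10.849268)+5/4·(-40.240045)≈-86.181519; next y=1/10·28.032195+1/2·(-86.181519)≈-40.287540
n=6: y≈-40.287540, sp=3, e=sp−y≈43.287540; I≈32.438272, D=e−e_prev≈68.319735; u=1·43.287540+1·32.438272+5/4·68.319735≈161.125481; next y=1/10·(-40.287540)+1/2·161.125481≈76.533987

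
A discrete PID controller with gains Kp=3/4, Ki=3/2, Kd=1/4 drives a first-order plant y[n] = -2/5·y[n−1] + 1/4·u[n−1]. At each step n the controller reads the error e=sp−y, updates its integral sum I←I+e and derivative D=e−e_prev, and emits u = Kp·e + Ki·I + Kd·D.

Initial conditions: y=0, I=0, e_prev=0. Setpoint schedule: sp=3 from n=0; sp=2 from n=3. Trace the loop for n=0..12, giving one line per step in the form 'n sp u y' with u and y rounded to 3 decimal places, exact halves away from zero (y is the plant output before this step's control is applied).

(exact arithmetic carried between steps; '≈' marks a value shown rounded to 6 d.p. or computed from one; I and e_prev carry over from the previous line; the table rounds u and y to 3 d.p., halves away from zero)
n=0: y=0, sp=3, e=sp−y=3; I=3, D=e−e_prev=3; u=3/4·3+3/2·3+1/4·3=7.5; next y=-2/5·0+1/4·7.5=1.875
n=1: y=1.875, sp=3, e=sp−y=1.125; I=4.125, D=e−e_prev=-1.875; u=3/4·1.125+3/2·4.125+1/4·(-1.875)=6.5625; next y=-2/5·1.875+1/4·6.5625=0.890625
n=2: y=0.890625, sp=3, e=sp−y=2.109375; I=6.234375, D=e−e_prev=0.984375; u=3/4·2.109375+3/2·6.234375+1/4·0.984375≈11.179688; next y=-2/5·0.890625+1/4·11.179688≈2.438672
n=3: y≈2.438672, sp=2, e=sp−y≈-0.438672; I≈5.795703, D=e−e_prev≈-2.548047; u=3/4·(-0.438672)+3/2·5.795703+1/4·(-2.548047)≈7.727539; next y=-2/5·2.438672+1/4·7.727539≈0.956416
n=4: y≈0.956416, sp=2, e=sp−y≈1.043584; I≈6.839287, D=e−e_prev≈1.482256; u=3/4·1.043584+3/2·6.839287+1/4·1.482256≈11.412183; next y=-2/5·0.956416+1/4·11.412183≈2.470479
n=5: y≈2.470479, sp=2, e=sp−y≈-0.470479; I≈6.368808, D=e−e_prev≈-1.514063; u=3/4·(-0.470479)+3/2·6.368808+1/4·(-1.514063)≈8.821837; next y=-2/5·2.470479+1/4·8.821837≈1.217267
n=6: y≈1.217267, sp=2, e=sp−y≈0.782733; I≈7.151540, D=e−e_prev≈1.253212; u=3/4·0.782733+3/2·7.151540+1/4·1.253212≈11.627663; next y=-2/5·1.217267+1/4·11.627663≈2.420009
n=7: y≈2.420009, sp=2, e=sp−y≈-0.420009; I≈6.731532, D=e−e_prev≈-1.202741; u=3/4·(-0.420009)+3/2·6.731532+1/4·(-1.202741)≈9.481606; next y=-2/5·2.420009+1/4·9.481606≈1.402398
n=8: y≈1.402398, sp=2, e=sp−y≈0.597602; I≈7.329134, D=e−e_prev≈1.017611; u=3/4·0.597602+3/2·7.329134+1/4·1.017611≈11.696305; next y=-2/5·1.402398+1/4·11.696305≈2.363117
n=9: y≈2.363117, sp=2, e=sp−y≈-0.363117; I≈6.966017, D=e−e_prev≈-0.960719; u=3/4·(-0.363117)+3/2·6.966017+1/4·(-0.960719)≈9.936507; next y=-2/5·2.363117+1/4·9.936507≈1.538880
n=10: y≈1.538880, sp=2, e=sp−y≈0.461120; I≈7.427137, D=e−e_prev≈0.824237; u=3/4·0.461120+3/2·7.427137+1/4·0.824237≈11.692604; next y=-2/5·1.538880+1/4·11.692604≈2.307599
n=11: y≈2.307599, sp=2, e=sp−y≈-0.307599; I≈7.119538, D=e−e_prev≈-0.768719; u=3/4·(-0.307599)+3/2·7.119538+1/4·(-0.768719)≈10.256427; next y=-2/5·2.307599+1/4·10.256427≈1.641067
n=12: y≈1.641067, sp=2, e=sp−y≈0.358933; I≈7.478470, D=e−e_prev≈0.666532; u=3/4·0.358933+3/2·7.478470+1/4·0.666532≈11.653538; next y=-2/5·1.641067+1/4·11.653538≈2.256958

0 3 7.500 0.000
1 3 6.563 1.875
2 3 11.180 0.891
3 2 7.728 2.439
4 2 11.412 0.956
5 2 8.822 2.470
6 2 11.628 1.217
7 2 9.482 2.420
8 2 11.696 1.402
9 2 9.937 2.363
10 2 11.693 1.539
11 2 10.256 2.308
12 2 11.654 1.641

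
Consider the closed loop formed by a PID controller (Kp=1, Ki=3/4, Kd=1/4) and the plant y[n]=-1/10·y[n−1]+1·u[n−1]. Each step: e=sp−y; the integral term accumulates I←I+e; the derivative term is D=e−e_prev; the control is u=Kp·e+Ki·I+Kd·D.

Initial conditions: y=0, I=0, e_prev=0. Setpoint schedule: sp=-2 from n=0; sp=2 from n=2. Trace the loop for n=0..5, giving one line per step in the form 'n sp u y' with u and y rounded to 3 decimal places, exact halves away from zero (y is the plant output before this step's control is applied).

(exact arithmetic carried between steps; '≈' marks a value shown rounded to 6 d.p. or computed from one; I and e_prev carry over from the previous line; the table rounds u and y to 3 d.p., halves away from zero)
n=0: y=0, sp=-2, e=sp−y=-2; I=-2, D=e−e_prev=-2; u=1·(-2)+3/4·(-2)+1/4·(-2)=-4; next y=-1/10·0+1·(-4)=-4
n=1: y=-4, sp=-2, e=sp−y=2; I=0, D=e−e_prev=4; u=1·2+3/4·0+1/4·4=3; next y=-1/10·(-4)+1·3=3.4
n=2: y=3.4, sp=2, e=sp−y=-1.4; I=-1.4, D=e−e_prev=-3.4; u=1·(-1.4)+3/4·(-1.4)+1/4·(-3.4)=-3.3; next y=-1/10·3.4+1·(-3.3)=-3.64
n=3: y=-3.64, sp=2, e=sp−y=5.64; I=4.24, D=e−e_prev=7.04; u=1·5.64+3/4·4.24+1/4·7.04=10.58; next y=-1/10·(-3.64)+1·10.58=10.944
n=4: y=10.944, sp=2, e=sp−y=-8.944; I=-4.704, D=e−e_prev=-14.584; u=1·(-8.944)+3/4·(-4.704)+1/4·(-14.584)=-16.118; next y=-1/10·10.944+1·(-16.118)=-17.2124
n=5: y=-17.2124, sp=2, e=sp−y=19.2124; I=14.5084, D=e−e_prev=28.1564; u=1·19.2124+3/4·14.5084+1/4·28.1564=37.1328; next y=-1/10·(-17.2124)+1·37.1328=38.85404

0 -2 -4.000 0.000
1 -2 3.000 -4.000
2 2 -3.300 3.400
3 2 10.580 -3.640
4 2 -16.118 10.944
5 2 37.133 -17.212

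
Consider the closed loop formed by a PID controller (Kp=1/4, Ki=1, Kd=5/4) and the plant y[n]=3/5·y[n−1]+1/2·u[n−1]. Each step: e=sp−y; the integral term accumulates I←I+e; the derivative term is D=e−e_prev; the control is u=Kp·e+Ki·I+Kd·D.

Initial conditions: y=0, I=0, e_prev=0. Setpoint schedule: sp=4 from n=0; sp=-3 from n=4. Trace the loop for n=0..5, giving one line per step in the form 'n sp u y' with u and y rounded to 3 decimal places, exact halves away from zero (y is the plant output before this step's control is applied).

0 4 10.000 0.000
1 4 -3.500 5.000
2 4 11.125 1.250
3 4 -3.469 6.313
4 -3 -6.305 2.053
5 -3 2.002 -1.920

(exact arithmetic carried between steps; '≈' marks a value shown rounded to 6 d.p. or computed from one; I and e_prev carry over from the previous line; the table rounds u and y to 3 d.p., halves away from zero)
n=0: y=0, sp=4, e=sp−y=4; I=4, D=e−e_prev=4; u=1/4·4+1·4+5/4·4=10; next y=3/5·0+1/2·10=5
n=1: y=5, sp=4, e=sp−y=-1; I=3, D=e−e_prev=-5; u=1/4·(-1)+1·3+5/4·(-5)=-3.5; next y=3/5·5+1/2·(-3.5)=1.25
n=2: y=1.25, sp=4, e=sp−y=2.75; I=5.75, D=e−e_prev=3.75; u=1/4·2.75+1·5.75+5/4·3.75=11.125; next y=3/5·1.25+1/2·11.125=6.3125
n=3: y=6.3125, sp=4, e=sp−y=-2.3125; I=3.4375, D=e−e_prev=-5.0625; u=1/4·(-2.3125)+1·3.4375+5/4·(-5.0625)=-3.46875; next y=3/5·6.3125+1/2·(-3.46875)=2.053125
n=4: y=2.053125, sp=-3, e=sp−y=-5.053125; I=-1.615625, D=e−e_prev=-2.740625; u=1/4·(-5.053125)+1·(-1.615625)+5/4·(-2.740625)≈-6.304688; next y=3/5·2.053125+1/2·(-6.304688)≈-1.920469
n=5: y≈-1.920469, sp=-3, e=sp−y≈-1.079531; I≈-2.695156, D=e−e_prev≈3.973594; u=1/4·(-1.079531)+1·(-2.695156)+5/4·3.973594≈2.001953; next y=3/5·(-1.920469)+1/2·2.001953≈-0.151305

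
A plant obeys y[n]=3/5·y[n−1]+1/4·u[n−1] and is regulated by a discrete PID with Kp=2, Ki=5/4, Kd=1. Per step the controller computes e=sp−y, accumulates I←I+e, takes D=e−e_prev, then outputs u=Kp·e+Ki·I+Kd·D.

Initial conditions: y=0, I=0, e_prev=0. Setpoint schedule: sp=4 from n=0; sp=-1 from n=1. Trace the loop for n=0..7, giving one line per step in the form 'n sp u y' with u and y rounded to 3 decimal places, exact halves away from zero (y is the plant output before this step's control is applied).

(exact arithmetic carried between steps; '≈' marks a value shown rounded to 6 d.p. or computed from one; I and e_prev carry over from the previous line; the table rounds u and y to 3 d.p., halves away from zero)
n=0: y=0, sp=4, e=sp−y=4; I=4, D=e−e_prev=4; u=2·4+5/4·4+1·4=17; next y=3/5·0+1/4·17=4.25
n=1: y=4.25, sp=-1, e=sp−y=-5.25; I=-1.25, D=e−e_prev=-9.25; u=2·(-5.25)+5/4·(-1.25)+1·(-9.25)=-21.3125; next y=3/5·4.25+1/4·(-21.3125)=-2.778125
n=2: y=-2.778125, sp=-1, e=sp−y=1.778125; I=0.528125, D=e−e_prev=7.028125; u=2·1.778125+5/4·0.528125+1·7.028125≈11.244531; next y=3/5·(-2.778125)+1/4·11.244531≈1.144258
n=3: y≈1.144258, sp=-1, e=sp−y≈-2.144258; I≈-1.616133, D=e−e_prev≈-3.922383; u=2·(-2.144258)+5/4·(-1.616133)+1·(-3.922383)≈-10.231064; next y=3/5·1.144258+1/4·(-10.231064)≈-1.871211
n=4: y≈-1.871211, sp=-1, e=sp−y≈0.871211; I≈-0.744921, D=e−e_prev≈3.015469; u=2·0.871211+5/4·(-0.744921)+1·3.015469≈3.826740; next y=3/5·(-1.871211)+1/4·3.826740≈-0.166042
n=5: y≈-0.166042, sp=-1, e=sp−y≈-0.833958; I≈-1.578880, D=e−e_prev≈-1.705170; u=2·(-0.833958)+5/4·(-1.578880)+1·(-1.705170)≈-5.346686; next y=3/5·(-0.166042)+1/4·(-5.346686)≈-1.436296
n=6: y≈-1.436296, sp=-1, e=sp−y≈0.436296; I≈-1.142583, D=e−e_prev≈1.270255; u=2·0.436296+5/4·(-1.142583)+1·1.270255≈0.714619; next y=3/5·(-1.436296)+1/4·0.714619≈-0.683123
n=7: y≈-0.683123, sp=-1, e=sp−y≈-0.316877; I≈-1.459460, D=e−e_prev≈-0.753173; u=2·(-0.316877)+5/4·(-1.459460)+1·(-0.753173)≈-3.211252; next y=3/5·(-0.683123)+1/4·(-3.211252)≈-1.212687

0 4 17.000 0.000
1 -1 -21.313 4.250
2 -1 11.245 -2.778
3 -1 -10.231 1.144
4 -1 3.827 -1.871
5 -1 -5.347 -0.166
6 -1 0.715 -1.436
7 -1 -3.211 -0.683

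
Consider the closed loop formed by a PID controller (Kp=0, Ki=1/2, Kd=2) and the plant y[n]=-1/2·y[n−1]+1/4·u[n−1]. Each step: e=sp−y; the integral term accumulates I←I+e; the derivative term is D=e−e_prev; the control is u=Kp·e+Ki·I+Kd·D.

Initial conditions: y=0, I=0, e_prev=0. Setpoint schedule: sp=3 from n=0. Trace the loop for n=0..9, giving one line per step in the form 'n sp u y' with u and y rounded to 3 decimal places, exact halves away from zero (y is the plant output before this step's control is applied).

(exact arithmetic carried between steps; '≈' marks a value shown rounded to 6 d.p. or computed from one; I and e_prev carry over from the previous line; the table rounds u and y to 3 d.p., halves away from zero)
n=0: y=0, sp=3, e=sp−y=3; I=3, D=e−e_prev=3; u=0·3+1/2·3+2·3=7.5; next y=-1/2·0+1/4·7.5=1.875
n=1: y=1.875, sp=3, e=sp−y=1.125; I=4.125, D=e−e_prev=-1.875; u=0·1.125+1/2·4.125+2·(-1.875)=-1.6875; next y=-1/2·1.875+1/4·(-1.6875)=-1.359375
n=2: y=-1.359375, sp=3, e=sp−y=4.359375; I=8.484375, D=e−e_prev=3.234375; u=0·4.359375+1/2·8.484375+2·3.234375≈10.710938; next y=-1/2·(-1.359375)+1/4·10.710938≈3.357422
n=3: y≈3.357422, sp=3, e=sp−y≈-0.357422; I≈8.126953, D=e−e_prev≈-4.716797; u=0·(-0.357422)+1/2·8.126953+2·(-4.716797)≈-5.370117; next y=-1/2·3.357422+1/4·(-5.370117)≈-3.021240
n=4: y≈-3.021240, sp=3, e=sp−y≈6.021240; I≈14.148193, D=e−e_prev≈6.378662; u=0·6.021240+1/2·14.148193+2·6.378662≈19.831421; next y=-1/2·(-3.021240)+1/4·19.831421≈6.468475
n=5: y≈6.468475, sp=3, e=sp−y≈-3.468475; I≈10.679718, D=e−e_prev≈-9.489716; u=0·(-3.468475)+1/2·10.679718+2·(-9.489716)≈-13.639572; next y=-1/2·6.468475+1/4·(-13.639572)≈-6.644131
n=6: y≈-6.644131, sp=3, e=sp−y≈9.644131; I≈20.323849, D=e−e_prev≈13.112606; u=0·9.644131+1/2·20.323849+2·13.112606≈36.387136; next y=-1/2·(-6.644131)+1/4·36.387136≈12.418849
n=7: y≈12.418849, sp=3, e=sp−y≈-9.418849; I≈10.904999, D=e−e_prev≈-19.062980; u=0·(-9.418849)+1/2·10.904999+2·(-19.062980)≈-32.673461; next y=-1/2·12.418849+1/4·(-32.673461)≈-14.377790
n=8: y≈-14.377790, sp=3, e=sp−y≈17.377790; I≈28.282789, D=e−e_prev≈26.796639; u=0·17.377790+1/2·28.282789+2·26.796639≈67.734673; next y=-1/2·(-14.377790)+1/4·67.734673≈24.122563
n=9: y≈24.122563, sp=3, e=sp−y≈-21.122563; I≈7.160226, D=e−e_prev≈-38.500353; u=0·(-21.122563)+1/2·7.160226+2·(-38.500353)≈-73.420593; next y=-1/2·24.122563+1/4·(-73.420593)≈-30.416430

0 3 7.500 0.000
1 3 -1.688 1.875
2 3 10.711 -1.359
3 3 -5.370 3.357
4 3 19.831 -3.021
5 3 -13.640 6.468
6 3 36.387 -6.644
7 3 -32.673 12.419
8 3 67.735 -14.378
9 3 -73.421 24.123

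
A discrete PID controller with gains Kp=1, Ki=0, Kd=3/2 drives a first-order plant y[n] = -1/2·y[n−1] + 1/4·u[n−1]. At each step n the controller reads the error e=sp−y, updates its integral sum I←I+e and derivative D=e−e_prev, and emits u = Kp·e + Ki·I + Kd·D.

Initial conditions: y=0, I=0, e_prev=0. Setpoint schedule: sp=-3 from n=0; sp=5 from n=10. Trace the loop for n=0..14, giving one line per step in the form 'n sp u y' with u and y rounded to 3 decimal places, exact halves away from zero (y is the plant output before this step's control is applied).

(exact arithmetic carried between steps; '≈' marks a value shown rounded to 6 d.p. or computed from one; I and e_prev carry over from the previous line; the table rounds u and y to 3 d.p., halves away from zero)
n=0: y=0, sp=-3, e=sp−y=-3; I=-3, D=e−e_prev=-3; u=1·(-3)+0·(-3)+3/2·(-3)=-7.5; next y=-1/2·0+1/4·(-7.5)=-1.875
n=1: y=-1.875, sp=-3, e=sp−y=-1.125; I=-4.125, D=e−e_prev=1.875; u=1·(-1.125)+0·(-4.125)+3/2·1.875=1.6875; next y=-1/2·(-1.875)+1/4·1.6875=1.359375
n=2: y=1.359375, sp=-3, e=sp−y=-4.359375; I=-8.484375, D=e−e_prev=-3.234375; u=1·(-4.359375)+0·(-8.484375)+3/2·(-3.234375)≈-9.210938; next y=-1/2·1.359375+1/4·(-9.210938)≈-2.982422
n=3: y≈-2.982422, sp=-3, e=sp−y≈-0.017578; I≈-8.501953, D=e−e_prev≈4.341797; u=1·(-0.017578)+0·(-8.501953)+3/2·4.341797≈6.495117; next y=-1/2·(-2.982422)+1/4·6.495117≈3.114990
n=4: y≈3.114990, sp=-3, e=sp−y≈-6.114990; I≈-14.616943, D=e−e_prev≈-6.097412; u=1·(-6.114990)+0·(-14.616943)+3/2·(-6.097412)≈-15.261108; next y=-1/2·3.114990+1/4·(-15.261108)≈-5.372772
n=5: y≈-5.372772, sp=-3, e=sp−y≈2.372772; I≈-12.244171, D=e−e_prev≈8.487762; u=1·2.372772+0·(-12.244171)+3/2·8.487762≈15.104416; next y=-1/2·(-5.372772)+1/4·15.104416≈6.462490
n=6: y≈6.462490, sp=-3, e=sp−y≈-9.462490; I≈-21.706661, D=e−e_prev≈-11.835262; u=1·(-9.462490)+0·(-21.706661)+3/2·(-11.835262)≈-27.215384; next y=-1/2·6.462490+1/4·(-27.215384)≈-10.035091
n=7: y≈-10.035091, sp=-3, e=sp−y≈7.035091; I≈-14.671570, D=e−e_prev≈16.497581; u=1·7.035091+0·(-14.671570)+3/2·16.497581≈31.781462; next y=-1/2·(-10.035091)+1/4·31.781462≈12.962911
n=8: y≈12.962911, sp=-3, e=sp−y≈-15.962911; I≈-30.634481, D=e−e_prev≈-22.998002; u=1·(-15.962911)+0·(-30.634481)+3/2·(-22.998002)≈-50.459914; next y=-1/2·12.962911+1/4·(-50.459914)≈-19.096434
n=9: y≈-19.096434, sp=-3, e=sp−y≈16.096434; I≈-14.538047, D=e−e_prev≈32.059345; u=1·16.096434+0·(-14.538047)+3/2·32.059345≈64.185452; next y=-1/2·(-19.096434)+1/4·64.185452≈25.594580
n=10: y≈25.594580, sp=5, e=sp−y≈-20.594580; I≈-35.132627, D=e−e_prev≈-36.691014; u=1·(-20.594580)+0·(-35.132627)+3/2·(-36.691014)≈-75.631101; next y=-1/2·25.594580+1/4·(-75.631101)≈-31.705065
n=11: y≈-31.705065, sp=5, e=sp−y≈36.705065; I≈1.572438, D=e−e_prev≈57.299645; u=1·36.705065+0·1.572438+3/2·57.299645≈122.654533; next y=-1/2·(-31.705065)+1/4·122.654533≈46.516166
n=12: y≈46.516166, sp=5, e=sp−y≈-41.516166; I≈-39.943728, D=e−e_prev≈-78.221231; u=1·(-41.516166)+0·(-39.943728)+3/2·(-78.221231)≈-158.848012; next y=-1/2·46.516166+1/4·(-158.848012)≈-62.970086
n=13: y≈-62.970086, sp=5, e=sp−y≈67.970086; I≈28.026358, D=e−e_prev≈109.486252; u=1·67.970086+0·28.026358+3/2·109.486252≈232.199464; next y=-1/2·(-62.970086)+1/4·232.199464≈89.534909
n=14: y≈89.534909, sp=5, e=sp−y≈-84.534909; I≈-56.508551, D=e−e_prev≈-152.504995; u=1·(-84.534909)+0·(-56.508551)+3/2·(-152.504995)≈-313.292402; next y=-1/2·89.534909+1/4·(-313.292402)≈-123.090555

0 -3 -7.500 0.000
1 -3 1.688 -1.875
2 -3 -9.211 1.359
3 -3 6.495 -2.982
4 -3 -15.261 3.115
5 -3 15.104 -5.373
6 -3 -27.215 6.462
7 -3 31.781 -10.035
8 -3 -50.460 12.963
9 -3 64.185 -19.096
10 5 -75.631 25.595
11 5 122.655 -31.705
12 5 -158.848 46.516
13 5 232.199 -62.970
14 5 -313.292 89.535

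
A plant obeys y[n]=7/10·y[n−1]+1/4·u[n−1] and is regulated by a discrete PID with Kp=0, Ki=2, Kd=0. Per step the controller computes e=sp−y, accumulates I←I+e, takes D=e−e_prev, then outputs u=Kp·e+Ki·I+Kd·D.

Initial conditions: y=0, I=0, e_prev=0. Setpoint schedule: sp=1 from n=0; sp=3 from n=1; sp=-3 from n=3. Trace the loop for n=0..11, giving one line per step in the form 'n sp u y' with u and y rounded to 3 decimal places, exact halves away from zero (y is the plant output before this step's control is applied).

0 1 2.000 0.000
1 3 7.000 0.500
2 3 8.800 2.100
3 -3 -4.540 3.670
4 -3 -13.408 1.434
5 -3 -14.712 -2.348
6 -3 -10.068 -5.322
7 -3 -3.584 -6.242
8 -3 0.947 -5.266
9 -3 1.845 -3.449
10 -3 -0.249 -1.953
11 -3 -3.390 -1.429

(exact arithmetic carried between steps; '≈' marks a value shown rounded to 6 d.p. or computed from one; I and e_prev carry over from the previous line; the table rounds u and y to 3 d.p., halves away from zero)
n=0: y=0, sp=1, e=sp−y=1; I=1, D=e−e_prev=1; u=0·1+2·1+0·1=2; next y=7/10·0+1/4·2=0.5
n=1: y=0.5, sp=3, e=sp−y=2.5; I=3.5, D=e−e_prev=1.5; u=0·2.5+2·3.5+0·1.5=7; next y=7/10·0.5+1/4·7=2.1
n=2: y=2.1, sp=3, e=sp−y=0.9; I=4.4, D=e−e_prev=-1.6; u=0·0.9+2·4.4+0·(-1.6)=8.8; next y=7/10·2.1+1/4·8.8=3.67
n=3: y=3.67, sp=-3, e=sp−y=-6.67; I=-2.27, D=e−e_prev=-7.57; u=0·(-6.67)+2·(-2.27)+0·(-7.57)=-4.54; next y=7/10·3.67+1/4·(-4.54)=1.434
n=4: y=1.434, sp=-3, e=sp−y=-4.434; I=-6.704, D=e−e_prev=2.236; u=0·(-4.434)+2·(-6.704)+0·2.236=-13.408; next y=7/10·1.434+1/4·(-13.408)=-2.3482
n=5: y=-2.3482, sp=-3, e=sp−y=-0.6518; I=-7.3558, D=e−e_prev=3.7822; u=0·(-0.6518)+2·(-7.3558)+0·3.7822=-14.7116; next y=7/10·(-2.3482)+1/4·(-14.7116)=-5.32164
n=6: y=-5.32164, sp=-3, e=sp−y=2.32164; I=-5.03416, D=e−e_prev=2.97344; u=0·2.32164+2·(-5.03416)+0·2.97344=-10.06832; next y=7/10·(-5.32164)+1/4·(-10.06832)=-6.242228
n=7: y=-6.242228, sp=-3, e=sp−y=3.242228; I=-1.791932, D=e−e_prev=0.920588; u=0·3.242228+2·(-1.791932)+0·0.920588=-3.583864; next y=7/10·(-6.242228)+1/4·(-3.583864)≈-5.265526
n=8: y≈-5.265526, sp=-3, e=sp−y≈2.265526; I≈0.473594, D=e−e_prev≈-0.976702; u=0·2.265526+2·0.473594+0·(-0.976702)≈0.947187; next y=7/10·(-5.265526)+1/4·0.947187≈-3.449071
n=9: y≈-3.449071, sp=-3, e=sp−y≈0.449071; I≈0.922665, D=e−e_prev≈-1.816454; u=0·0.449071+2·0.922665+0·(-1.816454)≈1.845329; next y=7/10·(-3.449071)+1/4·1.845329≈-1.953017
n=10: y≈-1.953017, sp=-3, e=sp−y≈-1.046983; I≈-0.124318, D=e−e_prev≈-1.496054; u=0·(-1.046983)+2·(-0.124318)+0·(-1.496054)≈-0.248636; next y=7/10·(-1.953017)+1/4·(-0.248636)≈-1.429271
n=11: y≈-1.429271, sp=-3, e=sp−y≈-1.570729; I≈-1.695047, D=e−e_prev≈-0.523746; u=0·(-1.570729)+2·(-1.695047)+0·(-0.523746)≈-3.390093; next y=7/10·(-1.429271)+1/4·(-3.390093)≈-1.848013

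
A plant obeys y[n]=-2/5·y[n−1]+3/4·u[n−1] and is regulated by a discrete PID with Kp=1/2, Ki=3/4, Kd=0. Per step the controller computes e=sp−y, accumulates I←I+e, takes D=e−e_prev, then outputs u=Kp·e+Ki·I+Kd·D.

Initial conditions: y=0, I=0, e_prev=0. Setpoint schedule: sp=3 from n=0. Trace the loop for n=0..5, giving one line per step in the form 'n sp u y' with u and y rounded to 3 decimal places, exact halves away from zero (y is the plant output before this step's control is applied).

0 3 3.750 0.000
1 3 2.484 2.813
2 3 5.218 0.738
3 3 3.314 3.618
4 3 6.075 1.039
5 3 3.668 4.141

(exact arithmetic carried between steps; '≈' marks a value shown rounded to 6 d.p. or computed from one; I and e_prev carry over from the previous line; the table rounds u and y to 3 d.p., halves away from zero)
n=0: y=0, sp=3, e=sp−y=3; I=3, D=e−e_prev=3; u=1/2·3+3/4·3+0·3=3.75; next y=-2/5·0+3/4·3.75=2.8125
n=1: y=2.8125, sp=3, e=sp−y=0.1875; I=3.1875, D=e−e_prev=-2.8125; u=1/2·0.1875+3/4·3.1875+0·(-2.8125)=2.484375; next y=-2/5·2.8125+3/4·2.484375≈0.738281
n=2: y≈0.738281, sp=3, e=sp−y≈2.261719; I≈5.449219, D=e−e_prev≈2.074219; u=1/2·2.261719+3/4·5.449219+0·2.074219≈5.217773; next y=-2/5·0.738281+3/4·5.217773≈3.618018
n=3: y≈3.618018, sp=3, e=sp−y≈-0.618018; I≈4.831201, D=e−e_prev≈-2.879736; u=1/2·(-0.618018)+3/4·4.831201+0·(-2.879736)≈3.314392; next y=-2/5·3.618018+3/4·3.314392≈1.038587
n=4: y≈1.038587, sp=3, e=sp−y≈1.961413; I≈6.792614, D=e−e_prev≈2.579431; u=1/2·1.961413+3/4·6.792614+0·2.579431≈6.075167; next y=-2/5·1.038587+3/4·6.075167≈4.140940
n=5: y≈4.140940, sp=3, e=sp−y≈-1.140940; I≈5.651674, D=e−e_prev≈-3.102353; u=1/2·(-1.140940)+3/4·5.651674+0·(-3.102353)≈3.668285; next y=-2/5·4.140940+3/4·3.668285≈1.094838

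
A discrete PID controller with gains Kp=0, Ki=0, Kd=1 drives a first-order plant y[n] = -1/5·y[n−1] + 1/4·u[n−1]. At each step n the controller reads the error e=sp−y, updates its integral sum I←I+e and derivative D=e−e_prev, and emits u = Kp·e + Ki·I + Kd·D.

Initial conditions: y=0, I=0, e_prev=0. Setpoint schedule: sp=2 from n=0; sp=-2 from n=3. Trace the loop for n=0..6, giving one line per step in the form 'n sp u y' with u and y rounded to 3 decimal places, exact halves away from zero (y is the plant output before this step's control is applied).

(exact arithmetic carried between steps; '≈' marks a value shown rounded to 6 d.p. or computed from one; I and e_prev carry over from the previous line; the table rounds u and y to 3 d.p., halves away from zero)
n=0: y=0, sp=2, e=sp−y=2; I=2, D=e−e_prev=2; u=0·2+0·2+1·2=2; next y=-1/5·0+1/4·2=0.5
n=1: y=0.5, sp=2, e=sp−y=1.5; I=3.5, D=e−e_prev=-0.5; u=0·1.5+0·3.5+1·(-0.5)=-0.5; next y=-1/5·0.5+1/4·(-0.5)=-0.225
n=2: y=-0.225, sp=2, e=sp−y=2.225; I=5.725, D=e−e_prev=0.725; u=0·2.225+0·5.725+1·0.725=0.725; next y=-1/5·(-0.225)+1/4·0.725=0.22625
n=3: y=0.22625, sp=-2, e=sp−y=-2.22625; I=3.49875, D=e−e_prev=-4.45125; u=0·(-2.22625)+0·3.49875+1·(-4.45125)=-4.45125; next y=-1/5·0.22625+1/4·(-4.45125)≈-1.158063
n=4: y≈-1.158063, sp=-2, e=sp−y≈-0.841938; I≈2.656813, D=e−e_prev≈1.384313; u=0·(-0.841938)+0·2.656813+1·1.384313≈1.384313; next y=-1/5·(-1.158063)+1/4·1.384313≈0.577691
n=5: y≈0.577691, sp=-2, e=sp−y≈-2.577691; I≈0.079122, D=e−e_prev≈-1.735753; u=0·(-2.577691)+0·0.079122+1·(-1.735753)≈-1.735753; next y=-1/5·0.577691+1/4·(-1.735753)≈-0.549476
n=6: y≈-0.549476, sp=-2, e=sp−y≈-1.450524; I≈-1.371402, D=e−e_prev≈1.127167; u=0·(-1.450524)+0·(-1.371402)+1·1.127167≈1.127167; next y=-1/5·(-0.549476)+1/4·1.127167≈0.391687

0 2 2.000 0.000
1 2 -0.500 0.500
2 2 0.725 -0.225
3 -2 -4.451 0.226
4 -2 1.384 -1.158
5 -2 -1.736 0.578
6 -2 1.127 -0.549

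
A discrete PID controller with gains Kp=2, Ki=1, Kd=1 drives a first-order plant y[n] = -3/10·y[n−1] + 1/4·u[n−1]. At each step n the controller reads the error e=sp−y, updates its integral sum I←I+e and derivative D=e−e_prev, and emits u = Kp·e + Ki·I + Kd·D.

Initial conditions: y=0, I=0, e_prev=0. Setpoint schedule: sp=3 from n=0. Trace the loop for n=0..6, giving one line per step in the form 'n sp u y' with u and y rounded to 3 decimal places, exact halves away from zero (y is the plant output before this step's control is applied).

0 3 12.000 0.000
1 3 0.000 3.000
2 3 18.600 -0.900
3 3 -4.680 4.920
4 3 29.484 -2.646
5 3 -15.679 8.165
6 3 48.103 -6.369

(exact arithmetic carried between steps; '≈' marks a value shown rounded to 6 d.p. or computed from one; I and e_prev carry over from the previous line; the table rounds u and y to 3 d.p., halves away from zero)
n=0: y=0, sp=3, e=sp−y=3; I=3, D=e−e_prev=3; u=2·3+1·3+1·3=12; next y=-3/10·0+1/4·12=3
n=1: y=3, sp=3, e=sp−y=0; I=3, D=e−e_prev=-3; u=2·0+1·3+1·(-3)=0; next y=-3/10·3+1/4·0=-0.9
n=2: y=-0.9, sp=3, e=sp−y=3.9; I=6.9, D=e−e_prev=3.9; u=2·3.9+1·6.9+1·3.9=18.6; next y=-3/10·(-0.9)+1/4·18.6=4.92
n=3: y=4.92, sp=3, e=sp−y=-1.92; I=4.98, D=e−e_prev=-5.82; u=2·(-1.92)+1·4.98+1·(-5.82)=-4.68; next y=-3/10·4.92+1/4·(-4.68)=-2.646
n=4: y=-2.646, sp=3, e=sp−y=5.646; I=10.626, D=e−e_prev=7.566; u=2·5.646+1·10.626+1·7.566=29.484; next y=-3/10·(-2.646)+1/4·29.484=8.1648
n=5: y=8.1648, sp=3, e=sp−y=-5.1648; I=5.4612, D=e−e_prev=-10.8108; u=2·(-5.1648)+1·5.4612+1·(-10.8108)=-15.6792; next y=-3/10·8.1648+1/4·(-15.6792)=-6.36924
n=6: y=-6.36924, sp=3, e=sp−y=9.36924; I=14.83044, D=e−e_prev=14.53404; u=2·9.36924+1·14.83044+1·14.53404=48.10296; next y=-3/10·(-6.36924)+1/4·48.10296=13.936512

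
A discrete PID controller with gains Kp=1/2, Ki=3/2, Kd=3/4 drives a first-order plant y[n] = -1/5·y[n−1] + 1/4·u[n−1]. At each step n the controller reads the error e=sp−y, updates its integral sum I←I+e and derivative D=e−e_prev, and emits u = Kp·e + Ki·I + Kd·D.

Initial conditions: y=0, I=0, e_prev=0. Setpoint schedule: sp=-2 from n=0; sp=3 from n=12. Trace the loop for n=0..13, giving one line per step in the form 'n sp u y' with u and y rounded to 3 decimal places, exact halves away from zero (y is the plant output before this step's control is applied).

0 -2 -5.500 0.000
1 -2 -3.219 -1.375
2 -2 -7.512 -0.530
3 -2 -5.667 -1.772
4 -2 -8.892 -1.062
5 -2 -7.159 -2.011
6 -2 -9.568 -1.388
7 -2 -8.020 -2.114
8 -2 -9.857 -1.582
9 -2 -8.529 -2.148
10 -2 -9.956 -1.703
11 -2 -8.842 -2.148
12 3 3.785 -1.781
13 3 -0.997 1.303

(exact arithmetic carried between steps; '≈' marks a value shown rounded to 6 d.p. or computed from one; I and e_prev carry over from the previous line; the table rounds u and y to 3 d.p., halves away from zero)
n=0: y=0, sp=-2, e=sp−y=-2; I=-2, D=e−e_prev=-2; u=1/2·(-2)+3/2·(-2)+3/4·(-2)=-5.5; next y=-1/5·0+1/4·(-5.5)=-1.375
n=1: y=-1.375, sp=-2, e=sp−y=-0.625; I=-2.625, D=e−e_prev=1.375; u=1/2·(-0.625)+3/2·(-2.625)+3/4·1.375=-3.21875; next y=-1/5·(-1.375)+1/4·(-3.21875)≈-0.529688
n=2: y≈-0.529688, sp=-2, e=sp−y≈-1.470313; I≈-4.095313, D=e−e_prev≈-0.845313; u=1/2·(-1.470313)+3/2·(-4.095313)+3/4·(-0.845313)≈-7.512109; next y=-1/5·(-0.529688)+1/4·(-7.512109)≈-1.772090
n=3: y≈-1.772090, sp=-2, e=sp−y≈-0.227910; I≈-4.323223, D=e−e_prev≈1.242402; u=1/2·(-0.227910)+3/2·(-4.323223)+3/4·1.242402≈-5.666987; next y=-1/5·(-1.772090)+1/4·(-5.666987)≈-1.062329
n=4: y≈-1.062329, sp=-2, e=sp−y≈-0.937671; I≈-5.260894, D=e−e_prev≈-0.709761; u=1/2·(-0.937671)+3/2·(-5.260894)+3/4·(-0.709761)≈-8.892497; next y=-1/5·(-1.062329)+1/4·(-8.892497)≈-2.010658
n=5: y≈-2.010658, sp=-2, e=sp−y≈0.010658; I≈-5.250235, D=e−e_prev≈0.948330; u=1/2·0.010658+3/2·(-5.250235)+3/4·0.948330≈-7.158777; next y=-1/5·(-2.010658)+1/4·(-7.158777)≈-1.387562
n=6: y≈-1.387562, sp=-2, e=sp−y≈-0.612438; I≈-5.862673, D=e−e_prev≈-0.623096; u=1/2·(-0.612438)+3/2·(-5.862673)+3/4·(-0.623096)≈-9.567550; next y=-1/5·(-1.387562)+1/4·(-9.567550)≈-2.114375
n=7: y≈-2.114375, sp=-2, e=sp−y≈0.114375; I≈-5.748298, D=e−e_prev≈0.726813; u=1/2·0.114375+3/2·(-5.748298)+3/4·0.726813≈-8.020150; next y=-1/5·(-2.114375)+1/4·(-8.020150)≈-1.582162
n=8: y≈-1.582162, sp=-2, e=sp−y≈-0.417838; I≈-6.166135, D=e−e_prev≈-0.532213; u=1/2·(-0.417838)+3/2·(-6.166135)+3/4·(-0.532213)≈-9.857281; next y=-1/5·(-1.582162)+1/4·(-9.857281)≈-2.147888
n=9: y≈-2.147888, sp=-2, e=sp−y≈0.147888; I≈-6.018248, D=e−e_prev≈0.565725; u=1/2·0.147888+3/2·(-6.018248)+3/4·0.565725≈-8.529133; next y=-1/5·(-2.147888)+1/4·(-8.529133)≈-1.702706
n=10: y≈-1.702706, sp=-2, e=sp−y≈-0.297294; I≈-6.315542, D=e−e_prev≈-0.445182; u=1/2·(-0.297294)+3/2·(-6.315542)+3/4·(-0.445182)≈-9.955846; next y=-1/5·(-1.702706)+1/4·(-9.955846)≈-2.148420
n=11: y≈-2.148420, sp=-2, e=sp−y≈0.148420; I≈-6.167121, D=e−e_prev≈0.445715; u=1/2·0.148420+3/2·(-6.167121)+3/4·0.445715≈-8.842186; next y=-1/5·(-2.148420)+1/4·(-8.842186)≈-1.780862
n=12: y≈-1.780862, sp=3, e=sp−y≈4.780862; I≈-1.386259, D=e−e_prev≈4.632442; u=1/2·4.780862+3/2·(-1.386259)+3/4·4.632442≈3.785374; next y=-1/5·(-1.780862)+1/4·3.785374≈1.302516
n=13: y≈1.302516, sp=3, e=sp−y≈1.697484; I≈0.311225, D=e−e_prev≈-3.083378; u=1/2·1.697484+3/2·0.311225+3/4·(-3.083378)≈-0.996954; next y=-1/5·1.302516+1/4·(-0.996954)≈-0.509742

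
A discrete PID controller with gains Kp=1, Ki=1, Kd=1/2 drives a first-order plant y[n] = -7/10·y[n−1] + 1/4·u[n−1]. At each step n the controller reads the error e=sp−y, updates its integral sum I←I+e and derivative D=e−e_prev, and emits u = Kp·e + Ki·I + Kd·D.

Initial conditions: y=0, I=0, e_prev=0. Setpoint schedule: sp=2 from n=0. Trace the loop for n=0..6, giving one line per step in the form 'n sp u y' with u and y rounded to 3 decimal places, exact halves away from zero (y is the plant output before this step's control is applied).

(exact arithmetic carried between steps; '≈' marks a value shown rounded to 6 d.p. or computed from one; I and e_prev carry over from the previous line; the table rounds u and y to 3 d.p., halves away from zero)
n=0: y=0, sp=2, e=sp−y=2; I=2, D=e−e_prev=2; u=1·2+1·2+1/2·2=5; next y=-7/10·0+1/4·5=1.25
n=1: y=1.25, sp=2, e=sp−y=0.75; I=2.75, D=e−e_prev=-1.25; u=1·0.75+1·2.75+1/2·(-1.25)=2.875; next y=-7/10·1.25+1/4·2.875=-0.15625
n=2: y=-0.15625, sp=2, e=sp−y=2.15625; I=4.90625, D=e−e_prev=1.40625; u=1·2.15625+1·4.90625+1/2·1.40625=7.765625; next y=-7/10·(-0.15625)+1/4·7.765625≈2.050781
n=3: y≈2.050781, sp=2, e=sp−y≈-0.050781; I≈4.855469, D=e−e_prev≈-2.207031; u=1·(-0.050781)+1·4.855469+1/2·(-2.207031)≈3.701172; next y=-7/10·2.050781+1/4·3.701172≈-0.510254
n=4: y≈-0.510254, sp=2, e=sp−y≈2.510254; I≈7.365723, D=e−e_prev≈2.561035; u=1·2.510254+1·7.365723+1/2·2.561035≈11.156494; next y=-7/10·(-0.510254)+1/4·11.156494≈3.146301
n=5: y≈3.146301, sp=2, e=sp−y≈-1.146301; I≈6.219421, D=e−e_prev≈-3.656555; u=1·(-1.146301)+1·6.219421+1/2·(-3.656555)≈3.244843; next y=-7/10·3.146301+1/4·3.244843≈-1.391200
n=6: y≈-1.391200, sp=2, e=sp−y≈3.391200; I≈9.610622, D=e−e_prev≈4.537502; u=1·3.391200+1·9.610622+1/2·4.537502≈15.270573; next y=-7/10·(-1.391200)+1/4·15.270573≈4.791483

0 2 5.000 0.000
1 2 2.875 1.250
2 2 7.766 -0.156
3 2 3.701 2.051
4 2 11.156 -0.510
5 2 3.245 3.146
6 2 15.271 -1.391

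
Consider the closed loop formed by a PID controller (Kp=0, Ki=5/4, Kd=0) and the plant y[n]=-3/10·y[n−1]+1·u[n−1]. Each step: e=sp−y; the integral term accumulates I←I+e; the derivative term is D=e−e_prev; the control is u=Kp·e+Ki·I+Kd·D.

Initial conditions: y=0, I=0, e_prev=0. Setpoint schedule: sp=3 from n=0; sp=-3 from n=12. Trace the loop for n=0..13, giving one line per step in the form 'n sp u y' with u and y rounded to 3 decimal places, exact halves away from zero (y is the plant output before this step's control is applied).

0 3 3.750 0.000
1 3 2.813 3.750
2 3 4.453 1.688
3 3 3.270 3.947
4 3 4.413 2.085
5 3 3.429 3.787
6 3 4.313 2.293
7 3 3.532 3.625
8 3 4.227 2.444
9 3 3.610 3.493
10 3 4.158 2.562
11 3 3.671 3.389
12 -3 -3.397 2.655
13 -3 -1.905 -4.193

(exact arithmetic carried between steps; '≈' marks a value shown rounded to 6 d.p. or computed from one; I and e_prev carry over from the previous line; the table rounds u and y to 3 d.p., halves away from zero)
n=0: y=0, sp=3, e=sp−y=3; I=3, D=e−e_prev=3; u=0·3+5/4·3+0·3=3.75; next y=-3/10·0+1·3.75=3.75
n=1: y=3.75, sp=3, e=sp−y=-0.75; I=2.25, D=e−e_prev=-3.75; u=0·(-0.75)+5/4·2.25+0·(-3.75)=2.8125; next y=-3/10·3.75+1·2.8125=1.6875
n=2: y=1.6875, sp=3, e=sp−y=1.3125; I=3.5625, D=e−e_prev=2.0625; u=0·1.3125+5/4·3.5625+0·2.0625=4.453125; next y=-3/10·1.6875+1·4.453125=3.946875
n=3: y=3.946875, sp=3, e=sp−y=-0.946875; I=2.615625, D=e−e_prev=-2.259375; u=0·(-0.946875)+5/4·2.615625+0·(-2.259375)≈3.269531; next y=-3/10·3.946875+1·3.269531≈2.085469
n=4: y≈2.085469, sp=3, e=sp−y≈0.914531; I≈3.530156, D=e−e_prev≈1.861406; u=0·0.914531+5/4·3.530156+0·1.861406≈4.412695; next y=-3/10·2.085469+1·4.412695≈3.787055
n=5: y≈3.787055, sp=3, e=sp−y≈-0.787055; I≈2.743102, D=e−e_prev≈-1.701586; u=0·(-0.787055)+5/4·2.743102+0·(-1.701586)≈3.428877; next y=-3/10·3.787055+1·3.428877≈2.292761
n=6: y≈2.292761, sp=3, e=sp−y≈0.707239; I≈3.450341, D=e−e_prev≈1.494294; u=0·0.707239+5/4·3.450341+0·1.494294≈4.312926; next y=-3/10·2.292761+1·4.312926≈3.625098
n=7: y≈3.625098, sp=3, e=sp−y≈-0.625098; I≈2.825243, D=e−e_prev≈-1.332338; u=0·(-0.625098)+5/4·2.825243+0·(-1.332338)≈3.531554; next y=-3/10·3.625098+1·3.531554≈2.444024
n=8: y≈2.444024, sp=3, e=sp−y≈0.555976; I≈3.381219, D=e−e_prev≈1.181074; u=0·0.555976+5/4·3.381219+0·1.181074≈4.226523; next y=-3/10·2.444024+1·4.226523≈3.493316
n=9: y≈3.493316, sp=3, e=sp−y≈-0.493316; I≈2.887903, D=e−e_prev≈-1.049292; u=0·(-0.493316)+5/4·2.887903+0·(-1.049292)≈3.609878; next y=-3/10·3.493316+1·3.609878≈2.561883
n=10: y≈2.561883, sp=3, e=sp−y≈0.438117; I≈3.326019, D=e−e_prev≈0.931433; u=0·0.438117+5/4·3.326019+0·0.931433≈4.157524; next y=-3/10·2.561883+1·4.157524≈3.388959
n=11: y≈3.388959, sp=3, e=sp−y≈-0.388959; I≈2.937060, D=e−e_prev≈-0.827076; u=0·(-0.388959)+5/4·2.937060+0·(-0.827076)≈3.671325; next y=-3/10·3.388959+1·3.671325≈2.654638
n=12: y≈2.654638, sp=-3, e=sp−y≈-5.654638; I≈-2.717577, D=e−e_prev≈-5.265679; u=0·(-5.654638)+5/4·(-2.717577)+0·(-5.265679)≈-3.396972; next y=-3/10·2.654638+1·(-3.396972)≈-4.193363
n=13: y≈-4.193363, sp=-3, e=sp−y≈1.193363; I≈-1.524214, D=e−e_prev≈6.848001; u=0·1.193363+5/4·(-1.524214)+0·6.848001≈-1.905268; next y=-3/10·(-4.193363)+1·(-1.905268)≈-0.647259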